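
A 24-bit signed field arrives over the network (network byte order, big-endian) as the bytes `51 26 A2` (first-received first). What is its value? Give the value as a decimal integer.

5318306

Big-endian stores the most-significant byte at the lowest address.
The bytes are already most-significant first: 0x5126A2.
0x5126A2 = 5318306.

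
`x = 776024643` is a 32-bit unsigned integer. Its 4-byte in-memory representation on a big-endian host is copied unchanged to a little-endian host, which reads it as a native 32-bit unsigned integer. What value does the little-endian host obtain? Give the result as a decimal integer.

1127366958

776024643 in 32-bit hexadecimal is 0x2E413243.
Stored big-endian, the bytes at ascending addresses are 2E 41 32 43.
Read back as little-endian, the first byte is least significant, giving 0x4332412E.
0x4332412E = 1127366958.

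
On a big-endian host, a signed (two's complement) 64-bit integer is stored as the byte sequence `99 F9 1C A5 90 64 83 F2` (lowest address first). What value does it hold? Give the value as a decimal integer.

-7351813419287936014

In big-endian order the high byte comes first in memory.
The bytes are already most-significant first: 0x99F91CA5906483F2.
Top bit is set, so as a signed 64-bit value this is 0x99F91CA5906483F2 − 2^64 = -7351813419287936014.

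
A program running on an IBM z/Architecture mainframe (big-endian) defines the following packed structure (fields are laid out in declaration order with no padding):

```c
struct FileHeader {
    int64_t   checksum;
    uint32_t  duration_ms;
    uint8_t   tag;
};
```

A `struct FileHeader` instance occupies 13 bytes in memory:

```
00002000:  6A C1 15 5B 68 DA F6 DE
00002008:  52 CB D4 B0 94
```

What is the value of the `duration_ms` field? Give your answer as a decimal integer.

`duration_ms` follows `checksum` (8 bytes), so it starts at byte offset 8 and occupies 4 bytes.
Bytes at offsets 8..11: 52 CB D4 B0.
In big-endian order the high byte comes first in memory.
The bytes are already most-significant first: 0x52CBD4B0.
0x52CBD4B0 = 1389089968.

1389089968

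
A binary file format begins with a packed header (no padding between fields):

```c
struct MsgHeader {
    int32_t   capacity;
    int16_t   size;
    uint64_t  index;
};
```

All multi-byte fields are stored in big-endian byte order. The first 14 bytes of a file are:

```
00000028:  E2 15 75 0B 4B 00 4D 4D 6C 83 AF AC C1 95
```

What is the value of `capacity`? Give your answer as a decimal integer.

`capacity` is the first field, at byte offset 0, occupying 4 bytes.
Bytes at offsets 0..3: E2 15 75 0B.
Big-endian stores the most-significant byte at the lowest address.
The bytes are already most-significant first: 0xE215750B.
Top bit is set, so as a signed 32-bit value this is 0xE215750B − 2^32 = -501910261.

-501910261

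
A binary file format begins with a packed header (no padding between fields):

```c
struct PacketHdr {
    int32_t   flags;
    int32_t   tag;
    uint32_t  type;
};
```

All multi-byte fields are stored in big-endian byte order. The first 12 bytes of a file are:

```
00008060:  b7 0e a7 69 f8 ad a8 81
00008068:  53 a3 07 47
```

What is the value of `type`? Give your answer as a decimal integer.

1403193159

`type` follows `flags` (4 B), `tag` (4 B), so it starts at offset 4 + 4 = 8 and occupies 4 bytes.
Bytes at offsets 8..11: 53 A3 07 47.
In big-endian order the high byte comes first in memory.
The bytes are already most-significant first: 0x53A30747.
0x53A30747 = 1403193159.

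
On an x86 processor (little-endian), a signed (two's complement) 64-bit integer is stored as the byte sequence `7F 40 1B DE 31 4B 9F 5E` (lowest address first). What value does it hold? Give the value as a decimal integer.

Little-endian stores the least-significant byte at the lowest address.
Reassemble most-significant byte first: 5E 9F 4B 31 DE 1B 40 7F → 0x5E9F4B31DE1B407F.
0x5E9F4B31DE1B407F = 6818251038414028927.

6818251038414028927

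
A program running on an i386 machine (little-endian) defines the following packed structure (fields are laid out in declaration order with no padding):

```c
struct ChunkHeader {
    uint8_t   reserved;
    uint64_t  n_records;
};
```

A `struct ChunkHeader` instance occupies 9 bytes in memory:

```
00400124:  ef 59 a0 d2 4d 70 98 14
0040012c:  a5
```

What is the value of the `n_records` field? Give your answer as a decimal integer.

11895300123901730905

`n_records` follows `reserved` (1 byte), so it starts at byte offset 1 and occupies 8 bytes.
Bytes at offsets 1..8: 59 A0 D2 4D 70 98 14 A5.
Little-endian stores the least-significant byte at the lowest address.
Reassemble most-significant byte first: A5 14 98 70 4D D2 A0 59 → 0xA51498704DD2A059.
0xA51498704DD2A059 = 11895300123901730905.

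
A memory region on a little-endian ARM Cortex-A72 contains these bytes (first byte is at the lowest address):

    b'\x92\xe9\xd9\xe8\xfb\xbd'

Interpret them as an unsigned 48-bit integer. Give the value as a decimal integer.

Little-endian: lowest address holds the least-significant byte.
Reassemble most-significant byte first: BD FB E8 D9 E9 92 → 0xBDFBE8D9E992.
0xBDFBE8D9E992 = 208889641036178.

208889641036178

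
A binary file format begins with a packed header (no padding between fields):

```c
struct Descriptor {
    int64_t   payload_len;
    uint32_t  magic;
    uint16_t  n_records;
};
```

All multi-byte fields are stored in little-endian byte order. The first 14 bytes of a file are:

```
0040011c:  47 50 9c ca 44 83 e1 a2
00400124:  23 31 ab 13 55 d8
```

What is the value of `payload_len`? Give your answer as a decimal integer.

`payload_len` is the first field, at byte offset 0, occupying 8 bytes.
Bytes at offsets 0..7: 47 50 9C CA 44 83 E1 A2.
Little-endian: lowest address holds the least-significant byte.
Reassemble most-significant byte first: A2 E1 83 44 CA 9C 50 47 → 0xA2E18344CA9C5047.
Top bit is set, so as a signed 64-bit value this is 0xA2E18344CA9C5047 − 2^64 = -6709937638325071801.

-6709937638325071801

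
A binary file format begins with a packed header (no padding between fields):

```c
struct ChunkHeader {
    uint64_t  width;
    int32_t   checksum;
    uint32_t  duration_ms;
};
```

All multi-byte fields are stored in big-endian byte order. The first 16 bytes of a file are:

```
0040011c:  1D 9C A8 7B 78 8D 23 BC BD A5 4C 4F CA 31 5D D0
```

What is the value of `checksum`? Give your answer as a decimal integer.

-1113240497

`checksum` follows `width` (8 bytes), so it starts at byte offset 8 and occupies 4 bytes.
Bytes at offsets 8..11: BD A5 4C 4F.
Big-endian stores the most-significant byte at the lowest address.
The bytes are already most-significant first: 0xBDA54C4F.
Top bit is set, so as a signed 32-bit value this is 0xBDA54C4F − 2^32 = -1113240497.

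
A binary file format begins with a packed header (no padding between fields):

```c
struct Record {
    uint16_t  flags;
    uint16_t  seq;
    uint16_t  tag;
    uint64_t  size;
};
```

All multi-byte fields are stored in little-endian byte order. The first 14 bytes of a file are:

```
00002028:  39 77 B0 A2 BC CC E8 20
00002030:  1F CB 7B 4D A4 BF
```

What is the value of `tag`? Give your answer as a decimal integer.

`tag` follows `flags` (2 B), `seq` (2 B), so it starts at offset 2 + 2 = 4 and occupies 2 bytes.
Bytes at offsets 4..5: BC CC.
Little-endian: lowest address holds the least-significant byte.
Reassemble most-significant byte first: CC BC → 0xCCBC.
0xCCBC = 52412.

52412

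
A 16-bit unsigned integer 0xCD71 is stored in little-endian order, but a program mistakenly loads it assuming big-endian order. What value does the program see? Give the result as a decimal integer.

29133

Stored little-endian, the bytes at ascending addresses are 71 CD.
Read back as big-endian, the last byte is least significant, giving 0x71CD.
0x71CD = 29133.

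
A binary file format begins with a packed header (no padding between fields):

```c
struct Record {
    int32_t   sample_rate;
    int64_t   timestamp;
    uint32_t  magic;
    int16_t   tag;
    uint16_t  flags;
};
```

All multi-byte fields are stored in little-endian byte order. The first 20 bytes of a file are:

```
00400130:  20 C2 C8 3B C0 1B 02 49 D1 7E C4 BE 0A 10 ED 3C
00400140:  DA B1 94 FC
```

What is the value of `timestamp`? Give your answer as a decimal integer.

`timestamp` follows `sample_rate` (4 bytes), so it starts at byte offset 4 and occupies 8 bytes.
Bytes at offsets 4..11: C0 1B 02 49 D1 7E C4 BE.
In little-endian order the low byte comes first in memory.
Reassemble most-significant byte first: BE C4 7E D1 49 02 1B C0 → 0xBEC47ED149021BC0.
Top bit is set, so as a signed 64-bit value this is 0xBEC47ED149021BC0 − 2^64 = -4700492673729815616.

-4700492673729815616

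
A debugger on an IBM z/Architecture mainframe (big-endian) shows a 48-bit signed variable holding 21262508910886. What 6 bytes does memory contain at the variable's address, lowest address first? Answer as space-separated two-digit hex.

13 56 90 4A 69 26

21262508910886 in hexadecimal, padded to 48 bits, is 0x1356904A6926.
Split into bytes (most-significant first): 13 56 90 4A 69 26.
In big-endian order the high byte comes first in memory.
So the memory order matches the most-significant-first order: 13 56 90 4A 69 26.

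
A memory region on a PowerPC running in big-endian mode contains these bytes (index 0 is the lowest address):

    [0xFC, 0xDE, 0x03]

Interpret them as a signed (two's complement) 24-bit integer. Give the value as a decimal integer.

-205309

Big-endian: lowest address holds the most-significant byte.
The bytes are already most-significant first: 0xFCDE03.
Top bit is set, so as a signed 24-bit value this is 0xFCDE03 − 2^24 = -205309.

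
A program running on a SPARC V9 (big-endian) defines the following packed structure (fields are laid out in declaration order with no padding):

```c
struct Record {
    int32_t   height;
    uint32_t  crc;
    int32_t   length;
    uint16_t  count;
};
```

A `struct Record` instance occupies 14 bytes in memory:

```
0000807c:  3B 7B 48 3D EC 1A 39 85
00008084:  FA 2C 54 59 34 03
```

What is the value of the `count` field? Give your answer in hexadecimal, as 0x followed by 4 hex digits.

0x3403

`count` follows `height` (4 B), `crc` (4 B), `length` (4 B), so it starts at offset 4 + 4 + 4 = 12 and occupies 2 bytes.
Bytes at offsets 12..13: 34 03.
Big-endian stores the most-significant byte at the lowest address.
The bytes are already most-significant first: 0x3403.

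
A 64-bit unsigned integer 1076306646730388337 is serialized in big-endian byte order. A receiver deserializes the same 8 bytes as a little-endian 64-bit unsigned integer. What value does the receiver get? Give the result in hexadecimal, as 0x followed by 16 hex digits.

1076306646730388337 in 64-bit hexadecimal is 0x0EEFCF3153C1B371.
Stored big-endian, the bytes at ascending addresses are 0E EF CF 31 53 C1 B3 71.
Read back as little-endian, the first byte is least significant, giving 0x71B3C15331CFEF0E.

0x71B3C15331CFEF0E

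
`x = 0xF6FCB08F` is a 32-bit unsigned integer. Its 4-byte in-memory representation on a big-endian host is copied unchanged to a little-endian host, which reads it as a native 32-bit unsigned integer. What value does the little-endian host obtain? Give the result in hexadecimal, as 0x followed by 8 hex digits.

0x8FB0FCF6

Stored big-endian, the bytes at ascending addresses are F6 FC B0 8F.
Read back as little-endian, the first byte is least significant, giving 0x8FB0FCF6.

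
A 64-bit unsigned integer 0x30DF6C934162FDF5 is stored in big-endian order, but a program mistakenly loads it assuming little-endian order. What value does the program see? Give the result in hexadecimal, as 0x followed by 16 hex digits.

Stored big-endian, the bytes at ascending addresses are 30 DF 6C 93 41 62 FD F5.
Read back as little-endian, the first byte is least significant, giving 0xF5FD6241936CDF30.

0xF5FD6241936CDF30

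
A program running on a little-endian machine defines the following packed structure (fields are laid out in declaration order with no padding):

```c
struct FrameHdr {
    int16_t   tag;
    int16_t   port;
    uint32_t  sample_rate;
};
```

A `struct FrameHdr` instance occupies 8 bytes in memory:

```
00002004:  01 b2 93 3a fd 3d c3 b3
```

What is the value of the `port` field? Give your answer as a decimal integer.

14995

`port` follows `tag` (2 bytes), so it starts at byte offset 2 and occupies 2 bytes.
Bytes at offsets 2..3: 93 3A.
Little-endian: lowest address holds the least-significant byte.
Reassemble most-significant byte first: 3A 93 → 0x3A93.
0x3A93 = 14995.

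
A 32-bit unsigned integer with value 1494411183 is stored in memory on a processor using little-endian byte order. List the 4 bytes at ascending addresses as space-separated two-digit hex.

AF E7 12 59

1494411183 in hexadecimal, padded to 32 bits, is 0x5912E7AF.
Split into bytes (most-significant first): 59 12 E7 AF.
Little-endian: lowest address holds the least-significant byte.
So at ascending addresses the bytes are AF E7 12 59.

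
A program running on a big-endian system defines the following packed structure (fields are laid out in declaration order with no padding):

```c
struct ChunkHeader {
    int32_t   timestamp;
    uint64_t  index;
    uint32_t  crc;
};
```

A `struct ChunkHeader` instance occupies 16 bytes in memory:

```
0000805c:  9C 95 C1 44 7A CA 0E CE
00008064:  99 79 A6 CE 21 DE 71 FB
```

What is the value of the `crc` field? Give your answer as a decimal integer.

568226299

`crc` follows `timestamp` (4 B), `index` (8 B), so it starts at offset 4 + 8 = 12 and occupies 4 bytes.
Bytes at offsets 12..15: 21 DE 71 FB.
In big-endian order the high byte comes first in memory.
The bytes are already most-significant first: 0x21DE71FB.
0x21DE71FB = 568226299.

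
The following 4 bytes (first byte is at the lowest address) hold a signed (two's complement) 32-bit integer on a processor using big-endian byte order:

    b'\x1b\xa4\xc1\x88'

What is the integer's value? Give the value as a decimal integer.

Big-endian stores the most-significant byte at the lowest address.
The bytes are already most-significant first: 0x1BA4C188.
0x1BA4C188 = 463782280.

463782280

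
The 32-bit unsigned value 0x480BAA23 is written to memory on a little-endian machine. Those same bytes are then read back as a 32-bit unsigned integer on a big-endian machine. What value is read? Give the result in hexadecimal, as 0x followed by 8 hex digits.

Stored little-endian, the bytes at ascending addresses are 23 AA 0B 48.
Read back as big-endian, the last byte is least significant, giving 0x23AA0B48.

0x23AA0B48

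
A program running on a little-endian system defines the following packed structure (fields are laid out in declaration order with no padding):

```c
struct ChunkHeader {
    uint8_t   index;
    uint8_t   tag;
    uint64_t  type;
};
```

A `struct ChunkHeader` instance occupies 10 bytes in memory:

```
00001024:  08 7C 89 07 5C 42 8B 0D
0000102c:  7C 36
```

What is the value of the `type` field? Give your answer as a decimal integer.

3926027866925172617

`type` follows `index` (1 B), `tag` (1 B), so it starts at offset 1 + 1 = 2 and occupies 8 bytes.
Bytes at offsets 2..9: 89 07 5C 42 8B 0D 7C 36.
Little-endian stores the least-significant byte at the lowest address.
Reassemble most-significant byte first: 36 7C 0D 8B 42 5C 07 89 → 0x367C0D8B425C0789.
0x367C0D8B425C0789 = 3926027866925172617.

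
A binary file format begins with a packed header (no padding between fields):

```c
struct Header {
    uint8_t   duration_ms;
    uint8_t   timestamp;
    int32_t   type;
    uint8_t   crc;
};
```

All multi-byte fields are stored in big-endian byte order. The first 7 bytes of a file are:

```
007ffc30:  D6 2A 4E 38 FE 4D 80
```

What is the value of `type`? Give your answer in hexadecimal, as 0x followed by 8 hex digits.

`type` follows `duration_ms` (1 B), `timestamp` (1 B), so it starts at offset 1 + 1 = 2 and occupies 4 bytes.
Bytes at offsets 2..5: 4E 38 FE 4D.
Big-endian stores the most-significant byte at the lowest address.
The bytes are already most-significant first: 0x4E38FE4D.

0x4E38FE4D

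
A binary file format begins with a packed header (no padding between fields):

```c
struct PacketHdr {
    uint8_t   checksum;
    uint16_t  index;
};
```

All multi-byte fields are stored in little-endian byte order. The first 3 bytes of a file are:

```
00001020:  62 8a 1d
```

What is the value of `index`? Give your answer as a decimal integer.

7562

`index` follows `checksum` (1 byte), so it starts at byte offset 1 and occupies 2 bytes.
Bytes at offsets 1..2: 8A 1D.
In little-endian order the low byte comes first in memory.
Reassemble most-significant byte first: 1D 8A → 0x1D8A.
0x1D8A = 7562.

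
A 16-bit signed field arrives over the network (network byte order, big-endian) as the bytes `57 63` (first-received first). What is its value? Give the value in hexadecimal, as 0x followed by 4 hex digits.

In big-endian order the high byte comes first in memory.
The bytes are already most-significant first: 0x5763.

0x5763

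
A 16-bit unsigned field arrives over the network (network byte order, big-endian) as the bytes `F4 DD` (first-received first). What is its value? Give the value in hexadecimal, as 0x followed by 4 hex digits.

0xF4DD

In big-endian order the high byte comes first in memory.
The bytes are already most-significant first: 0xF4DD.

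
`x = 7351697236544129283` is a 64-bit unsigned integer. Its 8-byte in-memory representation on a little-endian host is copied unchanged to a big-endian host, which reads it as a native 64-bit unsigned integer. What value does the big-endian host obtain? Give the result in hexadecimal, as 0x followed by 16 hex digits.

0x03096F88AF790666

7351697236544129283 in 64-bit hexadecimal is 0x660679AF886F0903.
Stored little-endian, the bytes at ascending addresses are 03 09 6F 88 AF 79 06 66.
Read back as big-endian, the last byte is least significant, giving 0x03096F88AF790666.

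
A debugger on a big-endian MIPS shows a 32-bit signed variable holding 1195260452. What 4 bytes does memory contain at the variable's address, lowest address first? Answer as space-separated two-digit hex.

47 3E 3A 24

1195260452 in hexadecimal, padded to 32 bits, is 0x473E3A24.
Split into bytes (most-significant first): 47 3E 3A 24.
Big-endian: lowest address holds the most-significant byte.
So the memory order matches the most-significant-first order: 47 3E 3A 24.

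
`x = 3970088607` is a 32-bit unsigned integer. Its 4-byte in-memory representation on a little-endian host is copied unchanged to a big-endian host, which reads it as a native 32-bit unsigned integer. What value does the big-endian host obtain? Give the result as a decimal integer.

2680070892

3970088607 in 32-bit hexadecimal is 0xECA2BE9F.
Stored little-endian, the bytes at ascending addresses are 9F BE A2 EC.
Read back as big-endian, the last byte is least significant, giving 0x9FBEA2EC.
0x9FBEA2EC = 2680070892.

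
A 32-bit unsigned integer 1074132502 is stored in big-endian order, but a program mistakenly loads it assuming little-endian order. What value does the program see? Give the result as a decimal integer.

385221952

1074132502 in 32-bit hexadecimal is 0x4005F616.
Stored big-endian, the bytes at ascending addresses are 40 05 F6 16.
Read back as little-endian, the first byte is least significant, giving 0x16F60540.
0x16F60540 = 385221952.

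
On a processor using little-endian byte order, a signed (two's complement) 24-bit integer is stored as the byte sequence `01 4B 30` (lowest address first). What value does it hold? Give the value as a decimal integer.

3164929

Little-endian: lowest address holds the least-significant byte.
Reassemble most-significant byte first: 30 4B 01 → 0x304B01.
0x304B01 = 3164929.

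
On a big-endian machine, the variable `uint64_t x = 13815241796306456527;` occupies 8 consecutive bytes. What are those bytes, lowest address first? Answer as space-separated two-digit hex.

13815241796306456527 in hexadecimal, padded to 64 bits, is 0xBFB99937AAF9CFCF.
Split into bytes (most-significant first): BF B9 99 37 AA F9 CF CF.
Big-endian: lowest address holds the most-significant byte.
So the memory order matches the most-significant-first order: BF B9 99 37 AA F9 CF CF.

BF B9 99 37 AA F9 CF CF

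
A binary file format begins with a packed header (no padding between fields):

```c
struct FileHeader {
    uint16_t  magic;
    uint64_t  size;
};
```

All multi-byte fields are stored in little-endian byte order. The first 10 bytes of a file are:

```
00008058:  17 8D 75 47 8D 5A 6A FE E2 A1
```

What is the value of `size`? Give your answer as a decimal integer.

11665165717582202741

`size` follows `magic` (2 bytes), so it starts at byte offset 2 and occupies 8 bytes.
Bytes at offsets 2..9: 75 47 8D 5A 6A FE E2 A1.
Little-endian: lowest address holds the least-significant byte.
Reassemble most-significant byte first: A1 E2 FE 6A 5A 8D 47 75 → 0xA1E2FE6A5A8D4775.
0xA1E2FE6A5A8D4775 = 11665165717582202741.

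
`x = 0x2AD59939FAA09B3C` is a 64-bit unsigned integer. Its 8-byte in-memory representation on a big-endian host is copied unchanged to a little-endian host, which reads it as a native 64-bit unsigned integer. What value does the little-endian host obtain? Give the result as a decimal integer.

Stored big-endian, the bytes at ascending addresses are 2A D5 99 39 FA A0 9B 3C.
Read back as little-endian, the first byte is least significant, giving 0x3C9BA0FA3999D52A.
0x3C9BA0FA3999D52A = 4367261260234478890.

4367261260234478890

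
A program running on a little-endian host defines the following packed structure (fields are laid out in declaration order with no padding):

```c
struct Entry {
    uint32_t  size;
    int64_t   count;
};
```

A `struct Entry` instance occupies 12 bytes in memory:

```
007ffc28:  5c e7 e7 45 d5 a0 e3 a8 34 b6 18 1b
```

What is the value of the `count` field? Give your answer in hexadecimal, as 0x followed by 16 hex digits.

0x1B18B634A8E3A0D5

`count` follows `size` (4 bytes), so it starts at byte offset 4 and occupies 8 bytes.
Bytes at offsets 4..11: D5 A0 E3 A8 34 B6 18 1B.
In little-endian order the low byte comes first in memory.
Reassemble most-significant byte first: 1B 18 B6 34 A8 E3 A0 D5 → 0x1B18B634A8E3A0D5.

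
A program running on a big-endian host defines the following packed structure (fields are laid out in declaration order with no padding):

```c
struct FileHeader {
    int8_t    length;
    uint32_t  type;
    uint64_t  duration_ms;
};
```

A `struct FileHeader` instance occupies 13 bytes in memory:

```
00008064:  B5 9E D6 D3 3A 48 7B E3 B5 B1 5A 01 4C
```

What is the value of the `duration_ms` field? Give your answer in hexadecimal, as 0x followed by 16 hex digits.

`duration_ms` follows `length` (1 B), `type` (4 B), so it starts at offset 1 + 4 = 5 and occupies 8 bytes.
Bytes at offsets 5..12: 48 7B E3 B5 B1 5A 01 4C.
In big-endian order the high byte comes first in memory.
The bytes are already most-significant first: 0x487BE3B5B15A014C.

0x487BE3B5B15A014C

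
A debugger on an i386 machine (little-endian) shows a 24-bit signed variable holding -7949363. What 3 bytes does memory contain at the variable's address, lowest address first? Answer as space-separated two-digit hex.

CD B3 86

Two's complement of -7949363 in 24 bits: 7949363 = 0x794C33; invert → 0x86B3CC; add 1 → 0x86B3CD.
Split into bytes (most-significant first): 86 B3 CD.
Little-endian: lowest address holds the least-significant byte.
So at ascending addresses the bytes are CD B3 86.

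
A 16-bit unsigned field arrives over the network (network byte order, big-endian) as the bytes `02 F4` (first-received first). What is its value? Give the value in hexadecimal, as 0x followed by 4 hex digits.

In big-endian order the high byte comes first in memory.
The bytes are already most-significant first: 0x02F4.

0x02F4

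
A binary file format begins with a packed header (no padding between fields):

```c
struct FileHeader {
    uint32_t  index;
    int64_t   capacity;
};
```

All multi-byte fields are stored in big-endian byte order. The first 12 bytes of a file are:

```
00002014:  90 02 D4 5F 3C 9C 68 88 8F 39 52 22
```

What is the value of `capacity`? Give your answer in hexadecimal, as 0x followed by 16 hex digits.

0x3C9C68888F395222

`capacity` follows `index` (4 bytes), so it starts at byte offset 4 and occupies 8 bytes.
Bytes at offsets 4..11: 3C 9C 68 88 8F 39 52 22.
Big-endian stores the most-significant byte at the lowest address.
The bytes are already most-significant first: 0x3C9C68888F395222.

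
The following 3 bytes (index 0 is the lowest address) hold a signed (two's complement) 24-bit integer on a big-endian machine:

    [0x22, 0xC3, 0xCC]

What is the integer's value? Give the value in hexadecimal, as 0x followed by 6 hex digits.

Big-endian: lowest address holds the most-significant byte.
The bytes are already most-significant first: 0x22C3CC.

0x22C3CC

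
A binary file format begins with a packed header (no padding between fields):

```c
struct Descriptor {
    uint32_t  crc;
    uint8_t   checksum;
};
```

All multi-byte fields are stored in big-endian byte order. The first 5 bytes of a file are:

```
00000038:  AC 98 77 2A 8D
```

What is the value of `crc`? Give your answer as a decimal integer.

2895673130

`crc` is the first field, at byte offset 0, occupying 4 bytes.
Bytes at offsets 0..3: AC 98 77 2A.
Big-endian stores the most-significant byte at the lowest address.
The bytes are already most-significant first: 0xAC98772A.
0xAC98772A = 2895673130.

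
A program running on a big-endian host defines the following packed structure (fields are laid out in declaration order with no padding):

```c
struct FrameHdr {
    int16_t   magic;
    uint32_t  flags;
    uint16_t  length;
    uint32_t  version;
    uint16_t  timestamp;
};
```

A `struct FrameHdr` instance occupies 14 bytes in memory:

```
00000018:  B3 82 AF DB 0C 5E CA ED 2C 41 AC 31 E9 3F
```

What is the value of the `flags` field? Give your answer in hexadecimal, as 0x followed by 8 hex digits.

0xAFDB0C5E

`flags` follows `magic` (2 bytes), so it starts at byte offset 2 and occupies 4 bytes.
Bytes at offsets 2..5: AF DB 0C 5E.
Big-endian stores the most-significant byte at the lowest address.
The bytes are already most-significant first: 0xAFDB0C5E.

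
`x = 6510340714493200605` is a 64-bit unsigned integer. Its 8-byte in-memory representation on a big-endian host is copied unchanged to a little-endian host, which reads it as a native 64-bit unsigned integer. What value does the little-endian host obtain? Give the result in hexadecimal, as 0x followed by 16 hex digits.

6510340714493200605 in 64-bit hexadecimal is 0x5A596062F62148DD.
Stored big-endian, the bytes at ascending addresses are 5A 59 60 62 F6 21 48 DD.
Read back as little-endian, the first byte is least significant, giving 0xDD4821F66260595A.

0xDD4821F66260595A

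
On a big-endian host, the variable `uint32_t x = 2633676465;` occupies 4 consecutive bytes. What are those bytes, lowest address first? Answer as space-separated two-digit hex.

2633676465 in hexadecimal, padded to 32 bits, is 0x9CFAB6B1.
Split into bytes (most-significant first): 9C FA B6 B1.
In big-endian order the high byte comes first in memory.
So the memory order matches the most-significant-first order: 9C FA B6 B1.

9C FA B6 B1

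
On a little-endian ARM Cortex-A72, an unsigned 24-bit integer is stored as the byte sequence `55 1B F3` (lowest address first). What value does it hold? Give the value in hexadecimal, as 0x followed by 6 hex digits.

Little-endian: lowest address holds the least-significant byte.
Reassemble most-significant byte first: F3 1B 55 → 0xF31B55.

0xF31B55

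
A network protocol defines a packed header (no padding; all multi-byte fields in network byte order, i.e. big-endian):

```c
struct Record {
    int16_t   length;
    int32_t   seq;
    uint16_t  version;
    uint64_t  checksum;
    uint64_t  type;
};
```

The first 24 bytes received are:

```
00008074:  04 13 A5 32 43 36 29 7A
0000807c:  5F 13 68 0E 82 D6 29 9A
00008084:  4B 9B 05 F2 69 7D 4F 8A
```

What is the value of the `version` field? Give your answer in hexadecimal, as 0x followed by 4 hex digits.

0x297A

`version` follows `length` (2 B), `seq` (4 B), so it starts at offset 2 + 4 = 6 and occupies 2 bytes.
Bytes at offsets 6..7: 29 7A.
Big-endian: lowest address holds the most-significant byte.
The bytes are already most-significant first: 0x297A.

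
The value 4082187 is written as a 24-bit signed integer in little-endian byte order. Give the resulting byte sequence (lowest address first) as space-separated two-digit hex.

0B 4A 3E

4082187 in hexadecimal, padded to 24 bits, is 0x3E4A0B.
Split into bytes (most-significant first): 3E 4A 0B.
In little-endian order the low byte comes first in memory.
So at ascending addresses the bytes are 0B 4A 3E.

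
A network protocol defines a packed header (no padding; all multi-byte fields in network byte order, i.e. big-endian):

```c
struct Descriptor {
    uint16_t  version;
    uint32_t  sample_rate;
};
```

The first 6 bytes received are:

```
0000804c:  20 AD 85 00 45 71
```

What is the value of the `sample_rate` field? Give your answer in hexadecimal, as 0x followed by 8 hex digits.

0x85004571

`sample_rate` follows `version` (2 bytes), so it starts at byte offset 2 and occupies 4 bytes.
Bytes at offsets 2..5: 85 00 45 71.
In big-endian order the high byte comes first in memory.
The bytes are already most-significant first: 0x85004571.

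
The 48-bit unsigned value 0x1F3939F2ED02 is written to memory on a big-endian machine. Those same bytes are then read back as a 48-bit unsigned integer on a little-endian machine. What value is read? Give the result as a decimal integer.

Stored big-endian, the bytes at ascending addresses are 1F 39 39 F2 ED 02.
Read back as little-endian, the first byte is least significant, giving 0x02EDF239391F.
0x02EDF239391F = 3220994341151.

3220994341151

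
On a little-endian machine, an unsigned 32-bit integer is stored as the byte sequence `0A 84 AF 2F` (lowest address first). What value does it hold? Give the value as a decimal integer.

Little-endian stores the least-significant byte at the lowest address.
Reassemble most-significant byte first: 2F AF 84 0A → 0x2FAF840A.
0x2FAF840A = 800031754.

800031754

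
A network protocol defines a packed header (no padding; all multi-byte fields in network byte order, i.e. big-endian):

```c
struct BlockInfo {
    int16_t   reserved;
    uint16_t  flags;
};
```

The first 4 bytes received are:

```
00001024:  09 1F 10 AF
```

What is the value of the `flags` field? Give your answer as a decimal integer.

4271

`flags` follows `reserved` (2 bytes), so it starts at byte offset 2 and occupies 2 bytes.
Bytes at offsets 2..3: 10 AF.
Big-endian: lowest address holds the most-significant byte.
The bytes are already most-significant first: 0x10AF.
0x10AF = 4271.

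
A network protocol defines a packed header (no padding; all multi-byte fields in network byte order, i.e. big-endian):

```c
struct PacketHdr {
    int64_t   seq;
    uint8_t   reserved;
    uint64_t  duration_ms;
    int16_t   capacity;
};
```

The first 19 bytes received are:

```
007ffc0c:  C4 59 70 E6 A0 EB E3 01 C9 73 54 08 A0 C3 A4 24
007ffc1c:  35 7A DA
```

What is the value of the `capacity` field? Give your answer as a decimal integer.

`capacity` follows `seq` (8 B), `reserved` (1 B), `duration_ms` (8 B), so it starts at offset 8 + 1 + 8 = 17 and occupies 2 bytes.
Bytes at offsets 17..18: 7A DA.
Big-endian: lowest address holds the most-significant byte.
The bytes are already most-significant first: 0x7ADA.
0x7ADA = 31450.

31450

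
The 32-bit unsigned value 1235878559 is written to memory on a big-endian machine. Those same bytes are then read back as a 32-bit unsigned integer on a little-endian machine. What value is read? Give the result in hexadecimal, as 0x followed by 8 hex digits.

0x9F02AA49

1235878559 in 32-bit hexadecimal is 0x49AA029F.
Stored big-endian, the bytes at ascending addresses are 49 AA 02 9F.
Read back as little-endian, the first byte is least significant, giving 0x9F02AA49.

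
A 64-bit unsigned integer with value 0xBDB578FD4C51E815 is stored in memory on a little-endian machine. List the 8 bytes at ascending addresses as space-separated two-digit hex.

15 E8 51 4C FD 78 B5 BD

Split into bytes (most-significant first): BD B5 78 FD 4C 51 E8 15.
Little-endian: lowest address holds the least-significant byte.
So at ascending addresses the bytes are 15 E8 51 4C FD 78 B5 BD.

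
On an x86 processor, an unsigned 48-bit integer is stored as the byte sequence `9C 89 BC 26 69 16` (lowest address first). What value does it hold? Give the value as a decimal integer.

Little-endian: lowest address holds the least-significant byte.
Reassemble most-significant byte first: 16 69 26 BC 89 9C → 0x166926BC899C.
0x166926BC899C = 24640877267356.

24640877267356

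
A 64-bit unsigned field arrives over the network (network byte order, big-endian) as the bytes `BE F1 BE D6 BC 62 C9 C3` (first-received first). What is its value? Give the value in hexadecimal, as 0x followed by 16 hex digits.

0xBEF1BED6BC62C9C3

Big-endian: lowest address holds the most-significant byte.
The bytes are already most-significant first: 0xBEF1BED6BC62C9C3.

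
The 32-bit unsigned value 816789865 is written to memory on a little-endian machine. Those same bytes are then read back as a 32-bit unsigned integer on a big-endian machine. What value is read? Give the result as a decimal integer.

816789865 in 32-bit hexadecimal is 0x30AF3969.
Stored little-endian, the bytes at ascending addresses are 69 39 AF 30.
Read back as big-endian, the last byte is least significant, giving 0x6939AF30.
0x6939AF30 = 1765388080.

1765388080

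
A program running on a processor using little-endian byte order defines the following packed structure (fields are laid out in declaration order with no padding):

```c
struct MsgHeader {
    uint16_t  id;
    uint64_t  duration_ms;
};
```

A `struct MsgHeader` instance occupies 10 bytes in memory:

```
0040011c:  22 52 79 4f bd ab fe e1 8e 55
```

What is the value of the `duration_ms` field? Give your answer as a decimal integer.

6165113423836041081

`duration_ms` follows `id` (2 bytes), so it starts at byte offset 2 and occupies 8 bytes.
Bytes at offsets 2..9: 79 4F BD AB FE E1 8E 55.
Little-endian: lowest address holds the least-significant byte.
Reassemble most-significant byte first: 55 8E E1 FE AB BD 4F 79 → 0x558EE1FEABBD4F79.
0x558EE1FEABBD4F79 = 6165113423836041081.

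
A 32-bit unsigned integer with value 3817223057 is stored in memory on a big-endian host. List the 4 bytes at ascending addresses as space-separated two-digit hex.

3817223057 in hexadecimal, padded to 32 bits, is 0xE3863391.
Split into bytes (most-significant first): E3 86 33 91.
Big-endian stores the most-significant byte at the lowest address.
So the memory order matches the most-significant-first order: E3 86 33 91.

E3 86 33 91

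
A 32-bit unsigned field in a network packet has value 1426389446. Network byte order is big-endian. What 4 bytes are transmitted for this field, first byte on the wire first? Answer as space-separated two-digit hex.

55 04 F9 C6

1426389446 in hexadecimal, padded to 32 bits, is 0x5504F9C6.
Split into bytes (most-significant first): 55 04 F9 C6.
Big-endian: lowest address holds the most-significant byte.
So the memory order matches the most-significant-first order: 55 04 F9 C6.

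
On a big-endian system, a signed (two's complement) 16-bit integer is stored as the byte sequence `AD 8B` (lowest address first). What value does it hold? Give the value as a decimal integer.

-21109

In big-endian order the high byte comes first in memory.
The bytes are already most-significant first: 0xAD8B.
Top bit is set, so as a signed 16-bit value this is 0xAD8B − 2^16 = -21109.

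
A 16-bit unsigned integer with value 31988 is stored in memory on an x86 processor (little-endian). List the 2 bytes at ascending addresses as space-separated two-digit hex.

F4 7C

31988 in hexadecimal, padded to 16 bits, is 0x7CF4.
Split into bytes (most-significant first): 7C F4.
In little-endian order the low byte comes first in memory.
So at ascending addresses the bytes are F4 7C.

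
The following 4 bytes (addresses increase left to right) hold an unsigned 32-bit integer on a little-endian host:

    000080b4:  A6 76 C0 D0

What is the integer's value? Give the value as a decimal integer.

3502274214

Little-endian: lowest address holds the least-significant byte.
Reassemble most-significant byte first: D0 C0 76 A6 → 0xD0C076A6.
0xD0C076A6 = 3502274214.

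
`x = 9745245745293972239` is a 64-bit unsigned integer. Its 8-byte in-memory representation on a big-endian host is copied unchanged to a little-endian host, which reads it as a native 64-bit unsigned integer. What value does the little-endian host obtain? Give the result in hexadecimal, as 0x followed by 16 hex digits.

9745245745293972239 in 64-bit hexadecimal is 0x873E115F7122530F.
Stored big-endian, the bytes at ascending addresses are 87 3E 11 5F 71 22 53 0F.
Read back as little-endian, the first byte is least significant, giving 0x0F5322715F113E87.

0x0F5322715F113E87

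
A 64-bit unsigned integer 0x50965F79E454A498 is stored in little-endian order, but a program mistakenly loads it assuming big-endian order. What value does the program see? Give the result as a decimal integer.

Stored little-endian, the bytes at ascending addresses are 98 A4 54 E4 79 5F 96 50.
Read back as big-endian, the last byte is least significant, giving 0x98A454E4795F9650.
0x98A454E4795F9650 = 10999009530211178064.

10999009530211178064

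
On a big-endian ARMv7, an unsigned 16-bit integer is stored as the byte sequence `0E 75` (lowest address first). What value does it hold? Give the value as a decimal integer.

Big-endian stores the most-significant byte at the lowest address.
The bytes are already most-significant first: 0x0E75.
0x0E75 = 3701.

3701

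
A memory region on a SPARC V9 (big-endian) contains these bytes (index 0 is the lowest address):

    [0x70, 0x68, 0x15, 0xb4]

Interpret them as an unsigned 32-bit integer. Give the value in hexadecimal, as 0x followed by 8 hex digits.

Big-endian: lowest address holds the most-significant byte.
The bytes are already most-significant first: 0x706815B4.

0x706815B4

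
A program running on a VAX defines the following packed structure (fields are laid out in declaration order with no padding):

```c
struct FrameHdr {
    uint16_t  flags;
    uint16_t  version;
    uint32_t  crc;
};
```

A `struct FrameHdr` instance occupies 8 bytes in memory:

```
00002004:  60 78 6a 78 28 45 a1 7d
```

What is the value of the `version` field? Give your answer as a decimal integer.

30826

`version` follows `flags` (2 bytes), so it starts at byte offset 2 and occupies 2 bytes.
Bytes at offsets 2..3: 6A 78.
Little-endian: lowest address holds the least-significant byte.
Reassemble most-significant byte first: 78 6A → 0x786A.
0x786A = 30826.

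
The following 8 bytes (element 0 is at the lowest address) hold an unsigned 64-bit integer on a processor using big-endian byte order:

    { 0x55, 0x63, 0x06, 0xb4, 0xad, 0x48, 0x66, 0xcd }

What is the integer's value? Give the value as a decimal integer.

In big-endian order the high byte comes first in memory.
The bytes are already most-significant first: 0x556306B4AD4866CD.
0x556306B4AD4866CD = 6152768888989312717.

6152768888989312717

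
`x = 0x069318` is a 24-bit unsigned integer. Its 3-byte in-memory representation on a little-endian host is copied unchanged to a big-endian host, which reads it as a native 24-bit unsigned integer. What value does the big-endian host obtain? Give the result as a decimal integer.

Stored little-endian, the bytes at ascending addresses are 18 93 06.
Read back as big-endian, the last byte is least significant, giving 0x189306.
0x189306 = 1610502.

1610502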